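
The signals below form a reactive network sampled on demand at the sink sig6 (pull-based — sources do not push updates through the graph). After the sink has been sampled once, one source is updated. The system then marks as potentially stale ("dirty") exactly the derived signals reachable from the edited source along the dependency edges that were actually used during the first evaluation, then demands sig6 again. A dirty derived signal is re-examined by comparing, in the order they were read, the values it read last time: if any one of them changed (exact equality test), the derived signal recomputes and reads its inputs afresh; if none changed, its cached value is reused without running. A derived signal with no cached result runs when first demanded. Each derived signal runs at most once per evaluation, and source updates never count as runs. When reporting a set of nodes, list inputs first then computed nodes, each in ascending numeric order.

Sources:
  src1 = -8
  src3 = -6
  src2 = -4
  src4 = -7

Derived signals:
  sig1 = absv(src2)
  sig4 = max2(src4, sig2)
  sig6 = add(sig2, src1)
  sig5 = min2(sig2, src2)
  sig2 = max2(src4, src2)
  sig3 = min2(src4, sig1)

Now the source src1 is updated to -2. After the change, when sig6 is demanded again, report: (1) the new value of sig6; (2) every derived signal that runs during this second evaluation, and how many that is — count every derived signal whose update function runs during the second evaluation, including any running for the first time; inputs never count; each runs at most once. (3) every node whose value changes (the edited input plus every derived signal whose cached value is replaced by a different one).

sig6 now evaluates to -6.
Run set: sig6 (1 run).
Changed values: src1, sig6.

Initial pass — values computed on the first demand:
  sig2 = max2(-7, -4) = -4
  sig6 = add(-4, -8) = -12

Second demand — change propagation:
  sig6: re-runs because src1 -8->-2; new result -6.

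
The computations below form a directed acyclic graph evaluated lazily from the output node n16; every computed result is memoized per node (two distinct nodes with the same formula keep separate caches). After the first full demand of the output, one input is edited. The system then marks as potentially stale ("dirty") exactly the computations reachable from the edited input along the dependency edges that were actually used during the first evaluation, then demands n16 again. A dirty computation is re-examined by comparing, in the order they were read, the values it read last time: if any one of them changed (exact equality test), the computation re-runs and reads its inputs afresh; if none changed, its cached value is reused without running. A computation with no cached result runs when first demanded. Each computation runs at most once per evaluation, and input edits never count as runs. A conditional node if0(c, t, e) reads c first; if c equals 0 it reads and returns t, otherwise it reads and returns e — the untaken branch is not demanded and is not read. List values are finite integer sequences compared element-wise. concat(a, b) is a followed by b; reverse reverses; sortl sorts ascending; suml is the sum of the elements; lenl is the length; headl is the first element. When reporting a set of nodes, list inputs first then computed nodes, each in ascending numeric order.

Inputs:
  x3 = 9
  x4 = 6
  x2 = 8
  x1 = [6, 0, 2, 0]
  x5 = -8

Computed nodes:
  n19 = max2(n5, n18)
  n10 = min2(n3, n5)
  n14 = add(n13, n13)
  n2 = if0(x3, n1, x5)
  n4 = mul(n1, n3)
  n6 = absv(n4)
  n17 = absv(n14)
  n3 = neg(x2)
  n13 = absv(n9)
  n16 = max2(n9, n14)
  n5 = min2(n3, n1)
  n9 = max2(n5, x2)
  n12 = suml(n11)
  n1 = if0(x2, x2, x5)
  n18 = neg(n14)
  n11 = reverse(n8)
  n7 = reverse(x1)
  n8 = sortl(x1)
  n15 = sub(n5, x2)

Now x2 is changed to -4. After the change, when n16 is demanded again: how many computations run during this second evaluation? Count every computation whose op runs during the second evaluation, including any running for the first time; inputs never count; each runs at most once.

First demand of the output computes:
  n1 = if0(x2=8 -> else branch x5) = -8
  n3 = neg(8) = -8
  n5 = min2(-8, -8) = -8
  n9 = max2(-8, 8) = 8
  n13 = absv(8) = 8
  n14 = add(8, 8) = 16
  n16 = max2(8, 16) = 16

After the edit, cleaning proceeds:
  n1: a read changed (x2 8->-4) — executes, giving -8 — identical to its old value.
  n3: a read changed (x2 8->-4) — executes, giving 4.
  n5: a read changed (n3 -8->4) — executes, giving -8 — identical to its old value.
  n9: a read changed (x2 8->-4) — executes, giving -4.
  n13: a read changed (n9 8->-4) — executes, giving 4.
  n14: a read changed (n13 8->4; n13 8->4) — executes, giving 8.
  n16: a read changed (n9 8->-4; n14 16->8) — executes, giving 8.

7 computations run: n1, n3, n5, n9, n13, n14, n16.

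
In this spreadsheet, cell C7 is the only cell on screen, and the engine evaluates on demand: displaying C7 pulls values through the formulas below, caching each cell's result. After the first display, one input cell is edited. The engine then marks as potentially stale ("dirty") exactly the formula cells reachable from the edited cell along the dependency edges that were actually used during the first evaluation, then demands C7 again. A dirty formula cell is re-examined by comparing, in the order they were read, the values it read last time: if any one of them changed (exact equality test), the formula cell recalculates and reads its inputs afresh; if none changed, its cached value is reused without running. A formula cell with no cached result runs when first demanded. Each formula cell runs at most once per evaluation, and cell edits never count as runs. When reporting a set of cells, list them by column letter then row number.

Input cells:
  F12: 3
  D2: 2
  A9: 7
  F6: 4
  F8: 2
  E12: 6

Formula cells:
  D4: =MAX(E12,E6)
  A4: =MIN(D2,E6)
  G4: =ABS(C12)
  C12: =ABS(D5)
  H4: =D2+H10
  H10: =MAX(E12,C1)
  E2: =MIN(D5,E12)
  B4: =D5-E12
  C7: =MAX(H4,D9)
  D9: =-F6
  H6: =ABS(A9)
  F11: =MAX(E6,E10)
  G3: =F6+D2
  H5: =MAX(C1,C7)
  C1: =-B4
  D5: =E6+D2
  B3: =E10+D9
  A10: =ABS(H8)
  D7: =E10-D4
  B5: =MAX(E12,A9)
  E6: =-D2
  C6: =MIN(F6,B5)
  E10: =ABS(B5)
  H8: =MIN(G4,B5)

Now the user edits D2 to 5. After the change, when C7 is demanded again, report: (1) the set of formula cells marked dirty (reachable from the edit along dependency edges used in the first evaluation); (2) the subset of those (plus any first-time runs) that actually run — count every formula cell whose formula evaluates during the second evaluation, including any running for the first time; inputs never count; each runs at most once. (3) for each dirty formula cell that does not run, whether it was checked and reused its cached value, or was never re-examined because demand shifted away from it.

Initial pass — values computed on the first demand:
  D9 = -(4) = -4
  E6 = -(2) = -2
  D5 = -2 + 2 = 0
  B4 = 0 - 6 = -6
  C1 = -(-6) = 6
  H10 = MAX(6, 6) = 6
  H4 = 2 + 6 = 8
  C7 = MAX(8, -4) = 8

Second demand — change propagation:
  E6: re-runs because D2 2->5; new result -5.
  D5: re-runs because E6 -2->-5; D2 2->5; new result 0 (unchanged).
  B4: re-examined; everything it read last time is the same (D5 unchanged, E12 unchanged) — cache -6 kept, no run.
  C1: re-examined; everything it read last time is the same (B4 unchanged) — cache 6 kept, no run.
  H10: re-examined; everything it read last time is the same (E12 unchanged, C1 unchanged) — cache 6 kept, no run.
  H4: re-runs because D2 2->5; new result 11.
  C7: re-runs because H4 8->11; new result 11.

The important point: at B4 every value read last time is unchanged, so the dirty flag clears without a run.

Dirty set: B4, C1, C7, D5, E6, H4, H10.
Run set: C7, D5, E6, H4 (4 run).
Re-examined without running (cache reused): B4, C1, H10.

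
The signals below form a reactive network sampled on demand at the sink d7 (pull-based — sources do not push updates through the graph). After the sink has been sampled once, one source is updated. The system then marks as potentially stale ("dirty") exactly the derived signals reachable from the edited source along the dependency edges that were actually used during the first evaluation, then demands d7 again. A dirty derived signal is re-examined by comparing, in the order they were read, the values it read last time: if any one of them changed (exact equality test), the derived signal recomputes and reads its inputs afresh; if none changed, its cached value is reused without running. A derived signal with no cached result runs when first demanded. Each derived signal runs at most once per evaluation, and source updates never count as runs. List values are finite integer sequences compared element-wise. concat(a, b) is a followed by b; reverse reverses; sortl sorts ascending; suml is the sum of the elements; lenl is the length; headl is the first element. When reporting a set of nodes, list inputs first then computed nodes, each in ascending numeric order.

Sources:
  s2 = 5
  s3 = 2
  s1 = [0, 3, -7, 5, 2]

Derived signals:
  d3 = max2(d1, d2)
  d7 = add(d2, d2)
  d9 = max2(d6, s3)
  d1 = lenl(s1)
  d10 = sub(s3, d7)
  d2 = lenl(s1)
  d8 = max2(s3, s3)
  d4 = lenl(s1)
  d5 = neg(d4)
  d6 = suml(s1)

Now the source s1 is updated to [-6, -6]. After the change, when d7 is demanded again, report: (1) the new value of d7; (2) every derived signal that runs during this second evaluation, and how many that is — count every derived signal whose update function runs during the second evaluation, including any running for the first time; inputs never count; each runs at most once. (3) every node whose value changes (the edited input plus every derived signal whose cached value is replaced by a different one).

Initial pass — values computed on the first demand:
  d2 = lenl([0, 3, -7, 5, 2]) = 5
  d7 = add(5, 5) = 10

Second demand — change propagation:
  d2: re-runs because s1 [0, 3, -7, 5, 2]->[-6, -6]; new result 2.
  d7: re-runs because d2 5->2; d2 5->2; new result 4.

d7 now evaluates to 4.
Run set: d2, d7 (2 run).
Changed values: s1, d2, d7.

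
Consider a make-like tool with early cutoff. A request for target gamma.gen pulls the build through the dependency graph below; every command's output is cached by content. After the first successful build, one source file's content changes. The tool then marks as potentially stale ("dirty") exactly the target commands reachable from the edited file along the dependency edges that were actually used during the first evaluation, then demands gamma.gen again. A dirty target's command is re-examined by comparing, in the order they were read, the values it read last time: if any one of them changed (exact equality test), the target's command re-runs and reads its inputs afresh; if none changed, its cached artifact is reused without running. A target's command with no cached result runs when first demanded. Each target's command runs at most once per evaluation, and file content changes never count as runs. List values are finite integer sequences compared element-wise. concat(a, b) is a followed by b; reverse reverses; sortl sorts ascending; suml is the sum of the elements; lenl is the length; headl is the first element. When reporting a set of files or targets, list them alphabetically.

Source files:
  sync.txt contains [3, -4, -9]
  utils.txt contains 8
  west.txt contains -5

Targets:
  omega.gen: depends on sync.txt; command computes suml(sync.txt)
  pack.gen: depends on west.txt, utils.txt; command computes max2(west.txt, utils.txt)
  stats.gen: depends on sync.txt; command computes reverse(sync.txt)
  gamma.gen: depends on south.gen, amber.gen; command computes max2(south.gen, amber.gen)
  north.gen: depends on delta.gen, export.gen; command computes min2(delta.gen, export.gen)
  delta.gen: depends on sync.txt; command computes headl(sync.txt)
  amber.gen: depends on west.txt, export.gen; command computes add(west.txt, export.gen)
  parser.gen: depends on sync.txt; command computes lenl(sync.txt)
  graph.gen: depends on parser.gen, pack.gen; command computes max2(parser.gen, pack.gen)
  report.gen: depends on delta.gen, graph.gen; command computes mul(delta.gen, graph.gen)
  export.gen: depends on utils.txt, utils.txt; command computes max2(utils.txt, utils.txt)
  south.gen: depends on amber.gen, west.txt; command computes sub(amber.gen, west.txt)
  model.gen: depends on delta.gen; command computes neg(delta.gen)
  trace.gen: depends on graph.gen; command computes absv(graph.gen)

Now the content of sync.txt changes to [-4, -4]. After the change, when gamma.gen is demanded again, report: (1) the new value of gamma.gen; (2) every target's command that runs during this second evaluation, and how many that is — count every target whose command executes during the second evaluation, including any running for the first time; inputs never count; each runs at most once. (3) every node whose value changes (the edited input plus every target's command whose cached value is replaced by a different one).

Demanding gamma.gen again yields 8.
0 target commands run: none.
The nodes whose values change: sync.txt.
Note the shortcut — sync.txt feeds only undemanded nodes, so no recomputation happens.

First demand of the output computes:
  export.gen = max2(8, 8) = 8
  amber.gen = add(-5, 8) = 3
  south.gen = sub(3, -5) = 8
  gamma.gen = max2(8, 3) = 8

After the edit, cleaning proceeds:
  sync.txt only reaches undemanded nodes; the second demand re-runs nothing.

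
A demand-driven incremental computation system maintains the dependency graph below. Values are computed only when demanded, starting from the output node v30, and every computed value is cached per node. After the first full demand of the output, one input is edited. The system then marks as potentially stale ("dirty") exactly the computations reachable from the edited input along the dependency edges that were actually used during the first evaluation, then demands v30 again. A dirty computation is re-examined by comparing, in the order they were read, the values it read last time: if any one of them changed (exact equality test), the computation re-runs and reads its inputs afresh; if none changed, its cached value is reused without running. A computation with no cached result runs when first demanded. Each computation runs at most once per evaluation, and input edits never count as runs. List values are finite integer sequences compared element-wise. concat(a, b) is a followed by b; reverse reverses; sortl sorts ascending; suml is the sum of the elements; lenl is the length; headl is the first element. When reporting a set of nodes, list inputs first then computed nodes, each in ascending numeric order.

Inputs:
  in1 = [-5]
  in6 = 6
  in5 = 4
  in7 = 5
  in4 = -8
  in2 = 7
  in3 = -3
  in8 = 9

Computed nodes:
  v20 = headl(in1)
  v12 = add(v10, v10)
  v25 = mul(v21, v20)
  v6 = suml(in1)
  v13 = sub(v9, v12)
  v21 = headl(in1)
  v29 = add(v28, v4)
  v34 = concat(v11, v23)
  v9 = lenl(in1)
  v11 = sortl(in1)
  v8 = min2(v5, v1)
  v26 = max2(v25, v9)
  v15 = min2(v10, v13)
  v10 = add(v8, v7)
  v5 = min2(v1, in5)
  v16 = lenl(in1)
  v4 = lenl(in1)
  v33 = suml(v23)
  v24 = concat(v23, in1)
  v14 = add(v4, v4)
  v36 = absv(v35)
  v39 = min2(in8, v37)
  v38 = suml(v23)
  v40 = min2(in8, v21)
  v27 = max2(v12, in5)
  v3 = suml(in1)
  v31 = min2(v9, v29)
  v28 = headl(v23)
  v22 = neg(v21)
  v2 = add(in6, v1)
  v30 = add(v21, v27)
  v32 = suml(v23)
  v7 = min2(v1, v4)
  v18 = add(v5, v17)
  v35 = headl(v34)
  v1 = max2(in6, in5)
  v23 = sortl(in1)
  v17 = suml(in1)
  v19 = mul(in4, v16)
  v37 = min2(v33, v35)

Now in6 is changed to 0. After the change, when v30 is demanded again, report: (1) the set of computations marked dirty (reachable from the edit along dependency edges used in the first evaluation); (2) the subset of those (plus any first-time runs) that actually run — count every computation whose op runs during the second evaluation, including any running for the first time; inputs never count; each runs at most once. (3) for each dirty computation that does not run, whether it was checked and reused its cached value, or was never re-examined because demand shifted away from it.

Marked dirty: v1, v5, v7, v8, v10, v12, v27, v30.
Computations that run: v1, v5, v7, v8 — 4 in total.
Checked but reused from cache: v10, v12, v27, v30.
Key observation: the cutoff stops propagation at v10 — its inputs' values are unchanged, so it reuses its cache.

First evaluation (everything demanded from the output):
  v1 = max2(6, 4) = 6
  v4 = lenl([-5]) = 1
  v5 = min2(6, 4) = 4
  v7 = min2(6, 1) = 1
  v8 = min2(4, 6) = 4
  v10 = add(4, 1) = 5
  v12 = add(5, 5) = 10
  v21 = headl([-5]) = -5
  v27 = max2(10, 4) = 10
  v30 = add(-5, 10) = 5

Propagation after the edit:
  v1: runs — in6 6->0; result 4.
  v5: runs — v1 6->4; result 4 (same value as before).
  v7: runs — v1 6->4; result 1 (same value as before).
  v8: runs — v1 6->4; result 4 (same value as before).
  v10: checked — values it read are unchanged (v8 unchanged, v7 unchanged); reused cached 5 without running.
  v12: checked — values it read are unchanged (v10 unchanged, v10 unchanged); reused cached 10 without running.
  v27: checked — values it read are unchanged (v12 unchanged, in5 unchanged); reused cached 10 without running.
  v30: checked — values it read are unchanged (v21 unchanged, v27 unchanged); reused cached 5 without running.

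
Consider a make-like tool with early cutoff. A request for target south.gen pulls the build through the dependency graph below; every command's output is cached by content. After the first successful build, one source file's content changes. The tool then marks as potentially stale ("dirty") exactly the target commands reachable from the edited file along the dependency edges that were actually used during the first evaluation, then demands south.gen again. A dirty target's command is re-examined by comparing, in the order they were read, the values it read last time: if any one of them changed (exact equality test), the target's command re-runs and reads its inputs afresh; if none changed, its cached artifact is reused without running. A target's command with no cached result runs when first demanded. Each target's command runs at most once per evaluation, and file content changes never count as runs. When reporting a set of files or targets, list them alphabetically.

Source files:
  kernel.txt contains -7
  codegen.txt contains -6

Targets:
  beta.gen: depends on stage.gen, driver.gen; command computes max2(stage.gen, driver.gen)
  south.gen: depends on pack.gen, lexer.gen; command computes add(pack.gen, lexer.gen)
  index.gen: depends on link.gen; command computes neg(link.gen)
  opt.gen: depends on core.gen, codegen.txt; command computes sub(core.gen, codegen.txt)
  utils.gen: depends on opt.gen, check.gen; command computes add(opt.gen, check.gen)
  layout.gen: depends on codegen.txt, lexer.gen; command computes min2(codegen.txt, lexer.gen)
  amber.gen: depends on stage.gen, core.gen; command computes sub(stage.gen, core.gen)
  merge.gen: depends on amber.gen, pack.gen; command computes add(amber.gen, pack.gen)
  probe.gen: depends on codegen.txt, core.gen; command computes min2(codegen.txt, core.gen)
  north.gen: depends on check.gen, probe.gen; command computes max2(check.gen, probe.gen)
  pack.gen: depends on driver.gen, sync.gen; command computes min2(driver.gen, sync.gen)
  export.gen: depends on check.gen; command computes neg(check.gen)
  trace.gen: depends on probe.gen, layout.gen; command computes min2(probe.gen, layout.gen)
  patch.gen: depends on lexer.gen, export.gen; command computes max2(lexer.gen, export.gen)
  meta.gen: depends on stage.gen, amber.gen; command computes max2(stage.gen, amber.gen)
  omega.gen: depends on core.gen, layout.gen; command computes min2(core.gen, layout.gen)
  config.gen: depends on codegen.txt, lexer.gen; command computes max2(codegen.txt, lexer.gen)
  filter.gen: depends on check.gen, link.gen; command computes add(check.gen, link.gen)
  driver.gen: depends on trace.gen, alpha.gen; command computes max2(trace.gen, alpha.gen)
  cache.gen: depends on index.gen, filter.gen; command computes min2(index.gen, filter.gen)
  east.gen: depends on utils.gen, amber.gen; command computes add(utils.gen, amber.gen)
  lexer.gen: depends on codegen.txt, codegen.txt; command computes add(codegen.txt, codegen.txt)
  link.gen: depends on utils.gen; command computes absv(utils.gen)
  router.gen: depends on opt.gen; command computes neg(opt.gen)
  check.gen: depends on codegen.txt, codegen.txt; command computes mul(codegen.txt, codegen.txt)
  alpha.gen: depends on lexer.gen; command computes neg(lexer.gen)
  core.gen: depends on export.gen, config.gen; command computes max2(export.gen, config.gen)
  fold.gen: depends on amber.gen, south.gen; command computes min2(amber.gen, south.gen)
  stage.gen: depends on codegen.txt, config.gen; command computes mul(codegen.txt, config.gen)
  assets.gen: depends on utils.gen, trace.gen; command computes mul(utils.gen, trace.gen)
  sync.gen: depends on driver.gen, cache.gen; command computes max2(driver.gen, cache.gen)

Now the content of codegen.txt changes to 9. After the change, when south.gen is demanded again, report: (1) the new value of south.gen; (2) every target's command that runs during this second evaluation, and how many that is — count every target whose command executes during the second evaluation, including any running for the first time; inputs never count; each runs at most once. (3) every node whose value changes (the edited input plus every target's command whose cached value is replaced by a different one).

First demand of the output computes:
  check.gen = mul(-6, -6) = 36
  export.gen = neg(36) = -36
  lexer.gen = add(-6, -6) = -12
  alpha.gen = neg(-12) = 12
  config.gen = max2(-6, -12) = -6
  core.gen = max2(-36, -6) = -6
  layout.gen = min2(-6, -12) = -12
  opt.gen = sub(-6, -6) = 0
  probe.gen = min2(-6, -6) = -6
  trace.gen = min2(-6, -12) = -12
  driver.gen = max2(-12, 12) = 12
  utils.gen = add(0, 36) = 36
  link.gen = absv(36) = 36
  filter.gen = add(36, 36) = 72
  index.gen = neg(36) = -36
  cache.gen = min2(-36, 72) = -36
  sync.gen = max2(12, -36) = 12
  pack.gen = min2(12, 12) = 12
  south.gen = add(12, -12) = 0

After the edit, cleaning proceeds:
  check.gen: a read changed (codegen.txt -6->9; codegen.txt -6->9) — executes, giving 81.
  export.gen: a read changed (check.gen 36->81) — executes, giving -81.
  lexer.gen: a read changed (codegen.txt -6->9; codegen.txt -6->9) — executes, giving 18.
  alpha.gen: a read changed (lexer.gen -12->18) — executes, giving -18.
  config.gen: a read changed (codegen.txt -6->9; lexer.gen -12->18) — executes, giving 18.
  core.gen: a read changed (export.gen -36->-81; config.gen -6->18) — executes, giving 18.
  layout.gen: a read changed (codegen.txt -6->9; lexer.gen -12->18) — executes, giving 9.
  opt.gen: a read changed (core.gen -6->18; codegen.txt -6->9) — executes, giving 9.
  probe.gen: a read changed (codegen.txt -6->9; core.gen -6->18) — executes, giving 9.
  trace.gen: a read changed (probe.gen -6->9; layout.gen -12->9) — executes, giving 9.
  driver.gen: a read changed (trace.gen -12->9; alpha.gen 12->-18) — executes, giving 9.
  utils.gen: a read changed (opt.gen 0->9; check.gen 36->81) — executes, giving 90.
  link.gen: a read changed (utils.gen 36->90) — executes, giving 90.
  filter.gen: a read changed (check.gen 36->81; link.gen 36->90) — executes, giving 171.
  index.gen: a read changed (link.gen 36->90) — executes, giving -90.
  cache.gen: a read changed (index.gen -36->-90; filter.gen 72->171) — executes, giving -90.
  sync.gen: a read changed (driver.gen 12->9; cache.gen -36->-90) — executes, giving 9.
  pack.gen: a read changed (driver.gen 12->9; sync.gen 12->9) — executes, giving 9.
  south.gen: a read changed (pack.gen 12->9; lexer.gen -12->18) — executes, giving 27.

Demanding south.gen again yields 27.
19 target commands run: alpha.gen, cache.gen, check.gen, config.gen, core.gen, driver.gen, export.gen, filter.gen, index.gen, layout.gen, lexer.gen, link.gen, opt.gen, pack.gen, probe.gen, south.gen, sync.gen, trace.gen, utils.gen.
The nodes whose values change: alpha.gen, cache.gen, check.gen, codegen.txt, config.gen, core.gen, driver.gen, export.gen, filter.gen, index.gen, layout.gen, lexer.gen, link.gen, opt.gen, pack.gen, probe.gen, south.gen, sync.gen, trace.gen, utils.gen.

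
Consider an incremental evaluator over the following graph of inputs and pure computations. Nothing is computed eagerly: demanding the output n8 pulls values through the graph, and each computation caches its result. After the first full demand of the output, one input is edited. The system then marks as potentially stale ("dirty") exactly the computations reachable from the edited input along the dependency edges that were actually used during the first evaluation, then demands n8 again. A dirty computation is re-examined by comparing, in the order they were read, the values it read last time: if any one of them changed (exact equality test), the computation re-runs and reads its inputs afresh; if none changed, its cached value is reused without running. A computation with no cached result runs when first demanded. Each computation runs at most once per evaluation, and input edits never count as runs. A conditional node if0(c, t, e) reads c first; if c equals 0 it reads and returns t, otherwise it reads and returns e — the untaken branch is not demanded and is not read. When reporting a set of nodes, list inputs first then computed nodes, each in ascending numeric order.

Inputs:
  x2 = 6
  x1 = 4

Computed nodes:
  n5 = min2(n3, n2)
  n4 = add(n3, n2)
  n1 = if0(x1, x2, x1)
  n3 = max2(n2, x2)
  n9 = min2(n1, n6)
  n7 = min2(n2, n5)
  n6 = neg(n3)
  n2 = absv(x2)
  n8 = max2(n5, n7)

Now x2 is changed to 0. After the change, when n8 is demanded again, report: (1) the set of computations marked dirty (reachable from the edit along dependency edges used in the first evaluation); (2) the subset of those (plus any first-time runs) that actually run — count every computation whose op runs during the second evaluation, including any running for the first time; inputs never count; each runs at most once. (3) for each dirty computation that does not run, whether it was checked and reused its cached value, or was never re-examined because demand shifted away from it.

Initial pass — values computed on the first demand:
  n2 = absv(6) = 6
  n3 = max2(6, 6) = 6
  n5 = min2(6, 6) = 6
  n7 = min2(6, 6) = 6
  n8 = max2(6, 6) = 6

Second demand — change propagation:
  n2: re-runs because x2 6->0; new result 0.
  n3: re-runs because n2 6->0; x2 6->0; new result 0.
  n5: re-runs because n3 6->0; n2 6->0; new result 0.
  n7: re-runs because n2 6->0; n5 6->0; new result 0.
  n8: re-runs because n5 6->0; n7 6->0; new result 0.

Dirty set: n2, n3, n5, n7, n8.
Run set: n2, n3, n5, n7, n8 (5 run).
All dirty computations ended up running.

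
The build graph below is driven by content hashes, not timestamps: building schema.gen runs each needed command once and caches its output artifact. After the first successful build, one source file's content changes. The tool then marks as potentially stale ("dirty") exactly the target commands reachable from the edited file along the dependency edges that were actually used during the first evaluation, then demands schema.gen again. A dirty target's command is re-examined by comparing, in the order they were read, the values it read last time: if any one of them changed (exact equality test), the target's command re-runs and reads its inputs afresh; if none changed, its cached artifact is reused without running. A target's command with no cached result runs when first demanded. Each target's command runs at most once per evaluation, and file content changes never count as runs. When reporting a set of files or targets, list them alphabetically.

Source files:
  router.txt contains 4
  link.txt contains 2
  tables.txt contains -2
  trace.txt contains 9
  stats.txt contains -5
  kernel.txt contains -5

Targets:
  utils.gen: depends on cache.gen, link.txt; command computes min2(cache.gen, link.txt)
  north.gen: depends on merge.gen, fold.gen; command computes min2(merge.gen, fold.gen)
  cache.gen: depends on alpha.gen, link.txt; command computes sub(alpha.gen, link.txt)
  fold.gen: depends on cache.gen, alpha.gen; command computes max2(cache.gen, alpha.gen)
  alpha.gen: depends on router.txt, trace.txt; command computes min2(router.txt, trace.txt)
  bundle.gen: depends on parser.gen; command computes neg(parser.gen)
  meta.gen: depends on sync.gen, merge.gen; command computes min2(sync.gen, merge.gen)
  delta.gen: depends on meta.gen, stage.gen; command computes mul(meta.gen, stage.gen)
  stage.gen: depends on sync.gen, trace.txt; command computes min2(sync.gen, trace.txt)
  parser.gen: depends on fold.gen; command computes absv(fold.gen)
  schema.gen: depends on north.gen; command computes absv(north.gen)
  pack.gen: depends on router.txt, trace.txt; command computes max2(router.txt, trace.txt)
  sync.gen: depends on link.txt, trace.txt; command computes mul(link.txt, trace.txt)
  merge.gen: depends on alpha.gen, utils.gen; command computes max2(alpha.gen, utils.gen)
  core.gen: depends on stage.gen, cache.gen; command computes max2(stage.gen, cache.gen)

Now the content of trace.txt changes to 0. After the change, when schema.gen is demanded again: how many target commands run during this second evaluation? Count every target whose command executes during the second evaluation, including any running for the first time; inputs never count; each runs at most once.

Run set: alpha.gen, cache.gen, fold.gen, merge.gen, north.gen, schema.gen, utils.gen (7 run).

Initial pass — values computed on the first demand:
  alpha.gen = min2(4, 9) = 4
  cache.gen = sub(4, 2) = 2
  fold.gen = max2(2, 4) = 4
  utils.gen = min2(2, 2) = 2
  merge.gen = max2(4, 2) = 4
  north.gen = min2(4, 4) = 4
  schema.gen = absv(4) = 4

Second demand — change propagation:
  alpha.gen: re-runs because trace.txt 9->0; new result 0.
  cache.gen: re-runs because alpha.gen 4->0; new result -2.
  fold.gen: re-runs because cache.gen 2->-2; alpha.gen 4->0; new result 0.
  utils.gen: re-runs because cache.gen 2->-2; new result -2.
  merge.gen: re-runs because alpha.gen 4->0; utils.gen 2->-2; new result 0.
  north.gen: re-runs because merge.gen 4->0; fold.gen 4->0; new result 0.
  schema.gen: re-runs because north.gen 4->0; new result 0.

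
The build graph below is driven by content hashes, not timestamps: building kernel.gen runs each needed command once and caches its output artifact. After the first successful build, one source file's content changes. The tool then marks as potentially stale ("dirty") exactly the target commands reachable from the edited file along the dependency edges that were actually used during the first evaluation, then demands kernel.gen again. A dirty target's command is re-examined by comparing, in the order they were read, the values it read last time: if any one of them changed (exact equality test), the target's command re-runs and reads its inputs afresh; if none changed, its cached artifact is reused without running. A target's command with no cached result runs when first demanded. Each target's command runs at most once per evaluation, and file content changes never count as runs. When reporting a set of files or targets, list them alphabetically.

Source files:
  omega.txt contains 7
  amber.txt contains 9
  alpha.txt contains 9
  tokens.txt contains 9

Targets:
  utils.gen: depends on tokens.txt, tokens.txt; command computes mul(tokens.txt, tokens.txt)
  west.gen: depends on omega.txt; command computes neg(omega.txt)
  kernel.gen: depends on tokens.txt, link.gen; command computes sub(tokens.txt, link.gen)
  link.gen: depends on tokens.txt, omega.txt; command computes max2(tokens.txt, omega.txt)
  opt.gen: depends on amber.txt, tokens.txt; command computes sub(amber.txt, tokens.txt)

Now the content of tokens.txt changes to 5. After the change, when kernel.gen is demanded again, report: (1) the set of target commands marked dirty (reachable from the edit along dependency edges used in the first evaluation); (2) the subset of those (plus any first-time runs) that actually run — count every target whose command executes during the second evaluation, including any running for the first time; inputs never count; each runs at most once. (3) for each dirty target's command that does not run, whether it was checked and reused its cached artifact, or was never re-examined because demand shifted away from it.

Dirty set: kernel.gen, link.gen.
Run set: kernel.gen, link.gen (2 run).
All dirty target commands ended up running.

Initial pass — values computed on the first demand:
  link.gen = max2(9, 7) = 9
  kernel.gen = sub(9, 9) = 0

Second demand — change propagation:
  link.gen: re-runs because tokens.txt 9->5; new result 7.
  kernel.gen: re-runs because tokens.txt 9->5; link.gen 9->7; new result -2.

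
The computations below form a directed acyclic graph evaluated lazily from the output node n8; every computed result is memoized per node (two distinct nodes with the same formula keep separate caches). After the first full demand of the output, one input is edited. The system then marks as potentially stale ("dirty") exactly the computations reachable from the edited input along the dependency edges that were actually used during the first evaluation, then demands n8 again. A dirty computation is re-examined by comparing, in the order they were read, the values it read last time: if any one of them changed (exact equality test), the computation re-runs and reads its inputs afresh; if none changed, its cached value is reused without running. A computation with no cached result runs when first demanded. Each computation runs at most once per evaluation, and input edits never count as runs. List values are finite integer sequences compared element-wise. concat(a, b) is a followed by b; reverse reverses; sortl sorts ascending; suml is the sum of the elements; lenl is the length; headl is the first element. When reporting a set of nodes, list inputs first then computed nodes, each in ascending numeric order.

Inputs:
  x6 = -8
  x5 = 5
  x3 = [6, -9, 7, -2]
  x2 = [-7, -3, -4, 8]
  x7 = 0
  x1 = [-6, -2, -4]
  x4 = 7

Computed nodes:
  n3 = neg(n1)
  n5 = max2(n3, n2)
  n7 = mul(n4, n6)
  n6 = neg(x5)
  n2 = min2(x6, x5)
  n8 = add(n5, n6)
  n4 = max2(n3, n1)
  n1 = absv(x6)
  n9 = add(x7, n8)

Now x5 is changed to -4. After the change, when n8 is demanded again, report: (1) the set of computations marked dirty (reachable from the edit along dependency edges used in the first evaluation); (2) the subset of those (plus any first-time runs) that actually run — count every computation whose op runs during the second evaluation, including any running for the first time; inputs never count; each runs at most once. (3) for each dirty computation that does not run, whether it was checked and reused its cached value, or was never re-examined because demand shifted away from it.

First demand of the output computes:
  n1 = absv(-8) = 8
  n2 = min2(-8, 5) = -8
  n3 = neg(8) = -8
  n5 = max2(-8, -8) = -8
  n6 = neg(5) = -5
  n8 = add(-8, -5) = -13

After the edit, cleaning proceeds:
  n2: a read changed (x5 5->-4) — executes, giving -8 — identical to its old value.
  n5: dirty, but its reads are unchanged (n3 unchanged, n2 unchanged); cached -8 stands.
  n6: a read changed (x5 5->-4) — executes, giving 4.
  n8: a read changed (n6 -5->4) — executes, giving -4.

Note where the cutoff bites: n5 is checked, finds nothing changed, and keeps its cache.

The edit dirties: n2, n5, n6, n8.
3 computations run: n2, n6, n8.
Cache hits after checking: n5.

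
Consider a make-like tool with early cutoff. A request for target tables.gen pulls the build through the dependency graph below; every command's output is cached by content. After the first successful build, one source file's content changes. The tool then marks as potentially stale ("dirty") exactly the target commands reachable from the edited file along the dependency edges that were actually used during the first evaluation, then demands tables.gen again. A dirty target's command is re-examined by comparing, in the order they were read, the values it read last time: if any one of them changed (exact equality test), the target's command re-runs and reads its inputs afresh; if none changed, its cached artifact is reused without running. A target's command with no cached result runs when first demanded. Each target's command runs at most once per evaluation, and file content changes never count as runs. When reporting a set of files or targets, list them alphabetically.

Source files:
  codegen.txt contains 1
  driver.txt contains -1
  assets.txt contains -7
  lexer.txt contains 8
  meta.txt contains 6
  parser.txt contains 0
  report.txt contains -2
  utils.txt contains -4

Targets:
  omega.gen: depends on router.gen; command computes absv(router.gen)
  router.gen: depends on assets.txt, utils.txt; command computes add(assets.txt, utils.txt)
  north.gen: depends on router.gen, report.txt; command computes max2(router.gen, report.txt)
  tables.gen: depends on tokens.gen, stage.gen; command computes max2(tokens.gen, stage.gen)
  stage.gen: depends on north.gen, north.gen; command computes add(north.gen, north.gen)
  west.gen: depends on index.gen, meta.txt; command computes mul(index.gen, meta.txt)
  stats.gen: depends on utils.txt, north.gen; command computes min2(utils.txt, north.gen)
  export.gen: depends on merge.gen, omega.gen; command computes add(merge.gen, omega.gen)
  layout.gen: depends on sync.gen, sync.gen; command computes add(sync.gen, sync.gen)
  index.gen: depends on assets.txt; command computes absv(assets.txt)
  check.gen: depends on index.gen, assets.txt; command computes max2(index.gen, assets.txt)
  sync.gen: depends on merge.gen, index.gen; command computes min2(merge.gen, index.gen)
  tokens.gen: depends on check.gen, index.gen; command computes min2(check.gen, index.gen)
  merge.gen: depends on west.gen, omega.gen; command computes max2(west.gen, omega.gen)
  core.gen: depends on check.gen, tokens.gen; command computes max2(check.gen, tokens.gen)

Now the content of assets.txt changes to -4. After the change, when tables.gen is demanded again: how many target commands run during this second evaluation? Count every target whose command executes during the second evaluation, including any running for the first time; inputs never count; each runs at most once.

First demand of the output computes:
  index.gen = absv(-7) = 7
  check.gen = max2(7, -7) = 7
  router.gen = add(-7, -4) = -11
  north.gen = max2(-11, -2) = -2
  stage.gen = add(-2, -2) = -4
  tokens.gen = min2(7, 7) = 7
  tables.gen = max2(7, -4) = 7

After the edit, cleaning proceeds:
  index.gen: a read changed (assets.txt -7->-4) — executes, giving 4.
  check.gen: a read changed (index.gen 7->4; assets.txt -7->-4) — executes, giving 4.
  router.gen: a read changed (assets.txt -7->-4) — executes, giving -8.
  north.gen: a read changed (router.gen -11->-8) — executes, giving -2 — identical to its old value.
  stage.gen: dirty, but its reads are unchanged (north.gen unchanged, north.gen unchanged); cached -4 stands.
  tokens.gen: a read changed (check.gen 7->4; index.gen 7->4) — executes, giving 4.
  tables.gen: a read changed (tokens.gen 7->4) — executes, giving 4.

Note where the cutoff bites: stage.gen is checked, finds nothing changed, and keeps its cache.

6 target commands run: check.gen, index.gen, north.gen, router.gen, tables.gen, tokens.gen.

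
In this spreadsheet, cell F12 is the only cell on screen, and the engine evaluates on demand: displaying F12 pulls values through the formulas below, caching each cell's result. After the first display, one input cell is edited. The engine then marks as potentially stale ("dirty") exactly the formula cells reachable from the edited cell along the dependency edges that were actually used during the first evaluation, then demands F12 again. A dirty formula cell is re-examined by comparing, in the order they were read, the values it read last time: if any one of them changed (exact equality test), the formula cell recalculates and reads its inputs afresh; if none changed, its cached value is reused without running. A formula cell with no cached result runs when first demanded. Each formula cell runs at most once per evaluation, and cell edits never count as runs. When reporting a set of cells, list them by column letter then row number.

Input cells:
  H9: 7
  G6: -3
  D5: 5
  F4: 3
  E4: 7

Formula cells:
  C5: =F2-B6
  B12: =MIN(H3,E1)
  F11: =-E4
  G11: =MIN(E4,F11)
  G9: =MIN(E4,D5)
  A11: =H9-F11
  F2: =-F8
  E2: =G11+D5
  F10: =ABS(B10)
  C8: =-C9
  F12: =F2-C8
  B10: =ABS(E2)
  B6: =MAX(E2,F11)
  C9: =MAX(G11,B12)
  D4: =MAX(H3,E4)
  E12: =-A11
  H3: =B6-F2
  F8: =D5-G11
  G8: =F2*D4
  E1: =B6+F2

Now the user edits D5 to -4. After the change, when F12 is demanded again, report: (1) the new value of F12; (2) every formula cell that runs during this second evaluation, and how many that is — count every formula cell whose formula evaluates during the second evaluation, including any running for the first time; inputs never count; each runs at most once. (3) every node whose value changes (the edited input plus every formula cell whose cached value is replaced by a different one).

Initial pass — values computed on the first demand:
  F11 = -(7) = -7
  G11 = MIN(7, -7) = -7
  E2 = -7 + 5 = -2
  B6 = MAX(-2, -7) = -2
  F8 = 5 - -7 = 12
  F2 = -(12) = -12
  E1 = -2 + -12 = -14
  H3 = -2 - -12 = 10
  B12 = MIN(10, -14) = -14
  C9 = MAX(-7, -14) = -7
  C8 = -(-7) = 7
  F12 = -12 - 7 = -19

Second demand — change propagation:
  E2: re-runs because D5 5->-4; new result -11.
  B6: re-runs because E2 -2->-11; new result -7.
  F8: re-runs because D5 5->-4; new result 3.
  F2: re-runs because F8 12->3; new result -3.
  E1: re-runs because B6 -2->-7; F2 -12->-3; new result -10.
  H3: re-runs because B6 -2->-7; F2 -12->-3; new result -4.
  B12: re-runs because H3 10->-4; E1 -14->-10; new result -10.
  C9: re-runs because B12 -14->-10; new result -7 (unchanged).
  C8: re-examined; everything it read last time is the same (C9 unchanged) — cache 7 kept, no run.
  F12: re-runs because F2 -12->-3; new result -10.

The important point: at C8 every value read last time is unchanged, so the dirty flag clears without a run.

F12 now evaluates to -10.
Run set: B6, B12, C9, E1, E2, F2, F8, F12, H3 (9 run).
Changed values: B6, B12, D5, E1, E2, F2, F8, F12, H3.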